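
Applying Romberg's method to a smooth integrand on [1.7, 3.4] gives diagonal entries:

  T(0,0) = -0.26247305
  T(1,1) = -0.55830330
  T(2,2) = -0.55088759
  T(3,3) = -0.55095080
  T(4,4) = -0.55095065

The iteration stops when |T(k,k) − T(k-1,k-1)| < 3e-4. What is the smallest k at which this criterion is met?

k = 3

|T(1,1) − T(0,0)| = 0.29583025 ≥ 3e-4
|T(2,2) − T(1,1)| = 0.00741571 ≥ 3e-4
|T(3,3) − T(2,2)| = 0.00006321 < 3e-4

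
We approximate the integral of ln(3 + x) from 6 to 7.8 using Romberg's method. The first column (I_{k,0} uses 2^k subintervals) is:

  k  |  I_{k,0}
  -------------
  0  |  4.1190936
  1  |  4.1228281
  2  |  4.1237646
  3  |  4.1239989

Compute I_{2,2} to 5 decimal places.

Richardson extrapolation on the trapezoidal column (denominator 4−1=3):
I_{1,1} = (4·4.1228281 − 4.1190936) / 3 = 4.1240729
I_{2,1} = (4·4.1237646 − 4.1228281) / 3 = 4.1240768
I_{2,2} = 4.1240768 + (4.1240768 − 4.1240729)/15 = 4.1240771

4.12408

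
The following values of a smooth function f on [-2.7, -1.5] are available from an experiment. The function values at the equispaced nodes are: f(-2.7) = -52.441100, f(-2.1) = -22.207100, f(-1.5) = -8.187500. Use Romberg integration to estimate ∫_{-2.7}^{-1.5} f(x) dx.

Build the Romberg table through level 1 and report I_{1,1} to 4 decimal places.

-29.8914

I_{0,0} (trapezoid, 1 panel, h=1.2000): -36.377160
I_{1,0} (trapezoid, 2 panels, h=0.6000): -31.512840
I_{1,1} = -31.512840 + (-31.512840 − (-36.377160))/3 = -29.891400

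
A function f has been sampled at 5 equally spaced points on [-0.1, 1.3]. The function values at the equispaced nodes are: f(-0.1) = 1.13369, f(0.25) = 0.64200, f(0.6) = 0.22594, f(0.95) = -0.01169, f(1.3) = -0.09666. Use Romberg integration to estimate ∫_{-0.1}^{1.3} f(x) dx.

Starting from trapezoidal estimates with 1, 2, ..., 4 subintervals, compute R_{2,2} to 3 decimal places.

R_{0,0} (trapezoid, 1 panel, h=1.4000): 0.72592
R_{1,0} (trapezoid, 2 panels, h=0.7000): 0.52112
R_{2,0} (trapezoid, 4 panels, h=0.3500): 0.48117
R_{1,1} = 0.52112 + (0.52112 − 0.72592)/3 = 0.45285
R_{2,1} = 0.48117 + (0.48117 − 0.52112)/3 = 0.46785
R_{2,2} = 0.46785 + (0.46785 − 0.45285)/15 = 0.46885

0.469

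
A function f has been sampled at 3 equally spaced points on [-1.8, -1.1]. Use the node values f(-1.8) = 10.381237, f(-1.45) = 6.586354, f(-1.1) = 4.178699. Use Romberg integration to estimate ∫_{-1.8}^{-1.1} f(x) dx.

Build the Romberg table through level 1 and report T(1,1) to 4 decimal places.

4.7723

T(0,0) (trapezoid, 1 panel, h=0.7000): 5.095978
T(1,0) (trapezoid, 2 panels, h=0.3500): 4.853213
T(1,1) = 4.853213 + (4.853213 − 5.095978)/3 = 4.772291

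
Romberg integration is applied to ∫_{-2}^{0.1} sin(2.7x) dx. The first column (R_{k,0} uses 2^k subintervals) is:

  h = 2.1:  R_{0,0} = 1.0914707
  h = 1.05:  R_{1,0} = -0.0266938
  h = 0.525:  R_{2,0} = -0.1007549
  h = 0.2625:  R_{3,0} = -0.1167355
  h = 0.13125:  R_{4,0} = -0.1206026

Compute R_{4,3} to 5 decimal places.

-0.12188

R_{2,1} = (4·(-0.1007549) − (-0.0266938)) / 3 = -0.1254419
R_{3,1} = -0.1167355 + (-0.1167355 − (-0.1007549))/3 = -0.1220624
R_{4,1} = (4·(-0.1206026) − (-0.1167355)) / 3 = -0.1218916
R_{3,2} = (16·(-0.1220624) − (-0.1254419)) / 15 = -0.1218371
R_{4,2} = (16·(-0.1218916) − (-0.1220624)) / 15 = -0.1218802
R_{4,3} = -0.1218802 + (-0.1218802 − (-0.1218371))/63 = -0.1218809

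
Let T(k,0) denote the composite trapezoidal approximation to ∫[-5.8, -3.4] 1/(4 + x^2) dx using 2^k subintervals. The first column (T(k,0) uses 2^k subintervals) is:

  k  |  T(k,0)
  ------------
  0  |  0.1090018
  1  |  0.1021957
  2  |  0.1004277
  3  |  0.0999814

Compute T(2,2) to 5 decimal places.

0.09983

Richardson extrapolation on the trapezoidal column (denominator 4−1=3):
T(1,1) = (4·0.1021957 − 0.1090018) / 3 = 0.0999270
T(2,1) = (4·0.1004277 − 0.1021957) / 3 = 0.0998384
T(2,2) = (16·0.0998384 − 0.0999270) / 15 = 0.0998325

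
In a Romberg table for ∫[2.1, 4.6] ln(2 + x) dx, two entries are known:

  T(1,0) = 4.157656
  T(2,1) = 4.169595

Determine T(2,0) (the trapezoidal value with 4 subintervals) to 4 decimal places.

From T(2,1) = (4·T(2,0) − T(1,0))/3, solve for T(2,0):
4·T(2,0) = 3·4.169595 + 4.157656 = 16.666441
T(2,0) = 4.166610

4.1666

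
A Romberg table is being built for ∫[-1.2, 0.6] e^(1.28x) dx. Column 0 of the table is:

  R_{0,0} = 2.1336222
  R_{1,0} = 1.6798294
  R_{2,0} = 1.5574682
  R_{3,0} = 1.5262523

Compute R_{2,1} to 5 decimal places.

R_{2,1} = (4·1.5574682 − 1.6798294) / 3 = 1.5166811
(Column j=1 coincides with Simpson's rule on the same nodes.)

1.51668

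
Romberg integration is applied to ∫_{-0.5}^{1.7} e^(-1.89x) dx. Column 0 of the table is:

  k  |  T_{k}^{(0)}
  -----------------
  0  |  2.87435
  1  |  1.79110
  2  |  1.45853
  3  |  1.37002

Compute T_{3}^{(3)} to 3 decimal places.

Richardson extrapolation on the trapezoidal column (denominator 4−1=3):
T_{1}^{(1)} = (4·1.79110 − 2.87435) / 3 = 1.43002
T_{2}^{(1)} = 1.45853 + (1.45853 − 1.79110)/3 = 1.34767
T_{3}^{(1)} = 1.37002 + (1.37002 − 1.45853)/3 = 1.34052
T_{2}^{(2)} = 1.34767 + (1.34767 − 1.43002)/15 = 1.34218
T_{3}^{(2)} = 1.34052 + (1.34052 − 1.34767)/15 = 1.34004
T_{3}^{(3)} = (64·1.34004 − 1.34218) / 63 = 1.34001
(Column j=1 coincides with Simpson's rule on the same nodes.)

1.340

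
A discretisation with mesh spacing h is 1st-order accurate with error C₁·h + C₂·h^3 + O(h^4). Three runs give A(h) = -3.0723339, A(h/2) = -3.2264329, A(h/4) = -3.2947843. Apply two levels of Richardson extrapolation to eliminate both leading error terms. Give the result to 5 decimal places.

-3.36065

First eliminate the h term (factor 2^1 = 2):
  B₁ = (2·(-3.2264329) − (-3.0723339))/1 = -3.3805319
  B₂ = (2·(-3.2947843) − (-3.2264329))/1 = -3.3631357
Then eliminate the h^3 term (factor 2^3 = 8):
  (8·(-3.3631357) − (-3.3805319))/7 = -3.3606505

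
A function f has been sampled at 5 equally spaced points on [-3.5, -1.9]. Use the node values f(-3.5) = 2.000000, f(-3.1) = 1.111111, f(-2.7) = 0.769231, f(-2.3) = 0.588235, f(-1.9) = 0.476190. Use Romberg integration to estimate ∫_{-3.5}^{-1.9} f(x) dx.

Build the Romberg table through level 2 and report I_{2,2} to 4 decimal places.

1.4390

I_{0,0} (trapezoid, 1 panel, h=1.6000): 1.980952
I_{1,0} (trapezoid, 2 panels, h=0.8000): 1.605861
I_{2,0} (trapezoid, 4 panels, h=0.4000): 1.482669
I_{1,1} = 1.605861 + (1.605861 − 1.980952)/3 = 1.480831
I_{2,1} = 1.482669 + (1.482669 − 1.605861)/3 = 1.441605
I_{2,2} = 1.441605 + (1.441605 − 1.480831)/15 = 1.438990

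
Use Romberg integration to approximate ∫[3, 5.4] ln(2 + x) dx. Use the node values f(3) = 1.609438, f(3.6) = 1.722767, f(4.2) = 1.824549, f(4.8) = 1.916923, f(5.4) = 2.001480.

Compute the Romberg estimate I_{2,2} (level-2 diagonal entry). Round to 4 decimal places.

4.3638

I_{0,0} (trapezoid, 1 panel, h=2.4000): 4.333102
I_{1,0} (trapezoid, 2 panels, h=1.2000): 4.356010
I_{2,0} (trapezoid, 4 panels, h=0.6000): 4.361819
I_{1,1} = 4.356010 + (4.356010 − 4.333102)/3 = 4.363646
I_{2,1} = 4.361819 + (4.361819 − 4.356010)/3 = 4.363755
I_{2,2} = 4.363755 + (4.363755 − 4.363646)/15 = 4.363762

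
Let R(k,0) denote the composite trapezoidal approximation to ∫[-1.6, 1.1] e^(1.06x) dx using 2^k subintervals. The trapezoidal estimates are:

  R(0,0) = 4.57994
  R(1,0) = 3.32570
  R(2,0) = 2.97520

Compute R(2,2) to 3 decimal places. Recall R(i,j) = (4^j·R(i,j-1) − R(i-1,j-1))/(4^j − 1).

2.855

R(1,1) = (4·3.32570 − 4.57994) / 3 = 2.90762
R(2,1) = (4·2.97520 − 3.32570) / 3 = 2.85837
R(2,2) = (16·2.85837 − 2.90762) / 15 = 2.85509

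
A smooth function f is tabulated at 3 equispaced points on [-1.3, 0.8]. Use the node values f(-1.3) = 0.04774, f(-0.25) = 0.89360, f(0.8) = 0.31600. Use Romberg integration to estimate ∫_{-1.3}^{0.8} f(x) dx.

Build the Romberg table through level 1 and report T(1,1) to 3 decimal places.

T(0,0) (trapezoid, 1 panel, h=2.1000): 0.38193
T(1,0) (trapezoid, 2 panels, h=1.0500): 1.12924
T(1,1) = 1.12924 + (1.12924 − 0.38193)/3 = 1.37834

1.378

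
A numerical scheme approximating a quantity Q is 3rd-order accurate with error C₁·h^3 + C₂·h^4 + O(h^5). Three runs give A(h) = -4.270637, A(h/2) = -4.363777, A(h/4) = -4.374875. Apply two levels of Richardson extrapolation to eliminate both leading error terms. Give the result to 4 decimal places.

First eliminate the h^3 term (factor 2^3 = 8):
  B₁ = (8·(-4.363777) − (-4.270637))/7 = -4.377083
  B₂ = (8·(-4.374875) − (-4.363777))/7 = -4.376460
Then eliminate the h^4 term (factor 2^4 = 16):
  (16·(-4.376460) − (-4.377083))/15 = -4.376418

-4.3764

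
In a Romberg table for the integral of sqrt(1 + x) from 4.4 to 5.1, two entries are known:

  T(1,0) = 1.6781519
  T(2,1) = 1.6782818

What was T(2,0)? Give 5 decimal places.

From T(2,1) = (4·T(2,0) − T(1,0))/3, solve for T(2,0):
4·T(2,0) = 3·1.6782818 + 1.6781519 = 6.7129973
T(2,0) = 1.6782493

1.67825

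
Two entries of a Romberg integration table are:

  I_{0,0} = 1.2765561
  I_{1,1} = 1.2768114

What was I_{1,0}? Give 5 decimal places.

1.27675

From I_{1,1} = (4·I_{1,0} − I_{0,0})/3, solve for I_{1,0}:
4·I_{1,0} = 3·1.2768114 + 1.2765561 = 5.1069903
I_{1,0} = 1.2767476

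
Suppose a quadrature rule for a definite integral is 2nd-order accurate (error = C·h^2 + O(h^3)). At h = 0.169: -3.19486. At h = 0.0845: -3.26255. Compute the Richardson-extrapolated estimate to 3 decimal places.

The leading error scales as h^2; refining by a factor of 2 reduces it by 2^2 = 4.
Extrapolated value = (4·A(h/2) − A(h)) / (4 − 1)
= (4·(-3.26255) − (-3.19486)) / 3
= -9.85534 / 3 = -3.28511

-3.285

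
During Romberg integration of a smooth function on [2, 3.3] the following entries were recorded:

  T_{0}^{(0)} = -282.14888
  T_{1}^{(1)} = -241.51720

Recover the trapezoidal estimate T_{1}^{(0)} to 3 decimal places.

From T_{1}^{(1)} = (4·T_{1}^{(0)} − T_{0}^{(0)})/3, solve for T_{1}^{(0)}:
4·T_{1}^{(0)} = 3·(-241.51720) + (-282.14888) = -1006.70048
T_{1}^{(0)} = -251.67512

-251.675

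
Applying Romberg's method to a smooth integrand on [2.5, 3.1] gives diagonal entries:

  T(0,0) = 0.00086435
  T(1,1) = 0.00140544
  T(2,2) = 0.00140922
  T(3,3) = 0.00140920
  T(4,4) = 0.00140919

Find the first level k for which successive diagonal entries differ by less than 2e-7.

k = 3

|T(1,1) − T(0,0)| = 0.00054109 ≥ 2e-7
|T(2,2) − T(1,1)| = 0.00000378 ≥ 2e-7
|T(3,3) − T(2,2)| = 0.00000002 < 2e-7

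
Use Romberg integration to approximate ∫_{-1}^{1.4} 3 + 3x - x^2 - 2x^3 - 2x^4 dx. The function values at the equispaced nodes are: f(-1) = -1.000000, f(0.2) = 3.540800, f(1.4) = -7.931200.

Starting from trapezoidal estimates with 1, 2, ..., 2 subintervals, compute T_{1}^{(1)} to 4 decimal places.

2.0928

T_{0}^{(0)} (trapezoid, 1 panel, h=2.4000): -10.717440
T_{1}^{(0)} (trapezoid, 2 panels, h=1.2000): -1.109760
T_{1}^{(1)} = -1.109760 + (-1.109760 − (-10.717440))/3 = 2.092800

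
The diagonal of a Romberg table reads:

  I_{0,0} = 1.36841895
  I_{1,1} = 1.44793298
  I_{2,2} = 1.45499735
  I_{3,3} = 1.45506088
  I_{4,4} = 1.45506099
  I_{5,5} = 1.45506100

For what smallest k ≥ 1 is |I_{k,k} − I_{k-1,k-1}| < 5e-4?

k = 3

|I_{1,1} − I_{0,0}| = 0.07951403 ≥ 5e-4
|I_{2,2} − I_{1,1}| = 0.00706437 ≥ 5e-4
|I_{3,3} − I_{2,2}| = 0.00006353 < 5e-4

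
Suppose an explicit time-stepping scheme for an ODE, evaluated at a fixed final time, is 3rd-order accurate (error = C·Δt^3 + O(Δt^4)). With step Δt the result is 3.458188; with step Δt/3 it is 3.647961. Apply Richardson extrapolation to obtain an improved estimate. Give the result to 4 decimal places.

Extrapolated value = (27·A(Δt/3) − A(Δt)) / (27 − 1)
= (27·3.647961 − 3.458188) / 26
= 95.036759 / 26 = 3.655260

3.6553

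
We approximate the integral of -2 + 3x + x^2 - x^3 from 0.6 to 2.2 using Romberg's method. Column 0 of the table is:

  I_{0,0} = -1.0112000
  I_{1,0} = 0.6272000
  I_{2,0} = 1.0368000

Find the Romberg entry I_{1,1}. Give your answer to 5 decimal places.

I_{1,1} = (4·0.6272000 − (-1.0112000)) / 3 = 1.1733333

1.17333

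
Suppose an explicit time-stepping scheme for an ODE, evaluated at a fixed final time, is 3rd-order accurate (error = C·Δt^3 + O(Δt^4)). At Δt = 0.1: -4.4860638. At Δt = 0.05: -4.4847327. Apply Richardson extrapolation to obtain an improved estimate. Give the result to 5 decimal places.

-4.48454

The leading error scales as Δt^3; refining by a factor of 2 reduces it by 2^3 = 8.
Extrapolated value = (8·A(Δt/2) − A(Δt)) / (8 − 1)
= (8·(-4.4847327) − (-4.4860638)) / 7
= -31.3917978 / 7 = -4.4845425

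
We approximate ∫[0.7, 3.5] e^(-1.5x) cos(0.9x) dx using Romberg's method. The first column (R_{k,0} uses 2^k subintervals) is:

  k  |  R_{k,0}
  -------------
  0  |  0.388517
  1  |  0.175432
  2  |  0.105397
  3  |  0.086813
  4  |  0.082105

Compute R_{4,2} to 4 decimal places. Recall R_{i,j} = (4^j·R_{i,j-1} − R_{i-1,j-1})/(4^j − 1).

0.0805

R_{3,1} = (4·0.086813 − 0.105397) / 3 = 0.080618
R_{4,1} = (4·0.082105 − 0.086813) / 3 = 0.080536
R_{4,2} = (16·0.080536 − 0.080618) / 15 = 0.080531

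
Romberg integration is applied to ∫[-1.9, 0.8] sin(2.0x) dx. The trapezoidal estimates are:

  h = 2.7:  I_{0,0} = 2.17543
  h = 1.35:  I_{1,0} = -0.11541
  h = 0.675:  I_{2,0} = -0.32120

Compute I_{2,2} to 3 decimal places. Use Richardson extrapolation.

I_{1,1} = -0.11541 + (-0.11541 − 2.17543)/3 = -0.87902
I_{2,1} = (4·(-0.32120) − (-0.11541)) / 3 = -0.38980
I_{2,2} = -0.38980 + (-0.38980 − (-0.87902))/15 = -0.35719

-0.357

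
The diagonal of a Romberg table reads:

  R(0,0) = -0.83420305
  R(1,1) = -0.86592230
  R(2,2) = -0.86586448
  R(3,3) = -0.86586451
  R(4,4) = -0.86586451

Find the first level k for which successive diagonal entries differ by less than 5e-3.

|R(1,1) − R(0,0)| = 0.03171925 ≥ 5e-3
|R(2,2) − R(1,1)| = 0.00005782 < 5e-3

k = 2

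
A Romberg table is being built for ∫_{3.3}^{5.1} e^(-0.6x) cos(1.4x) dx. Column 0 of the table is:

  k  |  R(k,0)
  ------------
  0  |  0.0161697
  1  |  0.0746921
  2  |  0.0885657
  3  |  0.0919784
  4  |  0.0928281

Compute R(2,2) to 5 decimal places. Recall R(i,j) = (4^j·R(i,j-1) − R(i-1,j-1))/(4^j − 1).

0.09312

Richardson extrapolation on the trapezoidal column (denominator 4−1=3):
R(1,1) = 0.0746921 + (0.0746921 − 0.0161697)/3 = 0.0941996
R(2,1) = (4·0.0885657 − 0.0746921) / 3 = 0.0931902
R(2,2) = 0.0931902 + (0.0931902 − 0.0941996)/15 = 0.0931229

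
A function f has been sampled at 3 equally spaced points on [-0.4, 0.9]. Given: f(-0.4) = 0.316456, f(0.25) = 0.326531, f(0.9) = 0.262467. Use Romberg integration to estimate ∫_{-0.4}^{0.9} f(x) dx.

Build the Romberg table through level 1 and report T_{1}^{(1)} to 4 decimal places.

0.4084

T_{0}^{(0)} (trapezoid, 1 panel, h=1.3000): 0.376300
T_{1}^{(0)} (trapezoid, 2 panels, h=0.6500): 0.400395
T_{1}^{(1)} = 0.400395 + (0.400395 − 0.376300)/3 = 0.408427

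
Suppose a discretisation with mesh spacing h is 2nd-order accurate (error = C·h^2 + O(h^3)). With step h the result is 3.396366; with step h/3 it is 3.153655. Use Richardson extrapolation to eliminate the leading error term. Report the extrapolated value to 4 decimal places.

3.1233

The leading error scales as h^2; refining by a factor of 3 reduces it by 3^2 = 9.
Extrapolated value = (9·A(h/3) − A(h)) / (9 − 1)
= (9·3.153655 − 3.396366) / 8
= 24.986529 / 8 = 3.123316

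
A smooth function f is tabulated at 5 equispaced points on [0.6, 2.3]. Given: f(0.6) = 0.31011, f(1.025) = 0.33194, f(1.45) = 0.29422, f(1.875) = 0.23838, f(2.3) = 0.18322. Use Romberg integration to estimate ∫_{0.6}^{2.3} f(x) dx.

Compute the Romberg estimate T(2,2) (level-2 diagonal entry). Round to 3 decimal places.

0.477

T(0,0) (trapezoid, 1 panel, h=1.7000): 0.41933
T(1,0) (trapezoid, 2 panels, h=0.8500): 0.45975
T(2,0) (trapezoid, 4 panels, h=0.4250): 0.47226
T(1,1) = 0.45975 + (0.45975 − 0.41933)/3 = 0.47322
T(2,1) = 0.47226 + (0.47226 − 0.45975)/3 = 0.47643
T(2,2) = 0.47643 + (0.47643 − 0.47322)/15 = 0.47664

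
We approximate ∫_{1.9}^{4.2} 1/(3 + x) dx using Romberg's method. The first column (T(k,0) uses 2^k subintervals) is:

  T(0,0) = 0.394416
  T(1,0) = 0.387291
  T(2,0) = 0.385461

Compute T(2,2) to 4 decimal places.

0.3848

Richardson extrapolation on the trapezoidal column (denominator 4−1=3):
T(1,1) = 0.387291 + (0.387291 − 0.394416)/3 = 0.384916
T(2,1) = 0.385461 + (0.385461 − 0.387291)/3 = 0.384851
T(2,2) = (16·0.384851 − 0.384916) / 15 = 0.384847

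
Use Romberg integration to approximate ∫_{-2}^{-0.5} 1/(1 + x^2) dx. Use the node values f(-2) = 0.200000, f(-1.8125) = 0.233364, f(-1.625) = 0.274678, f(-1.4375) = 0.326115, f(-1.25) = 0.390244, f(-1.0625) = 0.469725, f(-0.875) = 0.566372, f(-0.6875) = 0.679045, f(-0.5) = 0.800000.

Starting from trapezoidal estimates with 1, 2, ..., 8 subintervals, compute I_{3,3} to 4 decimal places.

0.6435

I_{0,0} (trapezoid, 1 panel, h=1.5000): 0.750000
I_{1,0} (trapezoid, 2 panels, h=0.7500): 0.667683
I_{2,0} (trapezoid, 4 panels, h=0.3750): 0.649235
I_{3,0} (trapezoid, 8 panels, h=0.1875): 0.644914
I_{1,1} = 0.667683 + (0.667683 − 0.750000)/3 = 0.640244
I_{2,1} = 0.649235 + (0.649235 − 0.667683)/3 = 0.643086
I_{3,1} = 0.644914 + (0.644914 − 0.649235)/3 = 0.643474
I_{2,2} = 0.643086 + (0.643086 − 0.640244)/15 = 0.643275
I_{3,2} = 0.643474 + (0.643474 − 0.643086)/15 = 0.643500
I_{3,3} = 0.643500 + (0.643500 − 0.643275)/63 = 0.643504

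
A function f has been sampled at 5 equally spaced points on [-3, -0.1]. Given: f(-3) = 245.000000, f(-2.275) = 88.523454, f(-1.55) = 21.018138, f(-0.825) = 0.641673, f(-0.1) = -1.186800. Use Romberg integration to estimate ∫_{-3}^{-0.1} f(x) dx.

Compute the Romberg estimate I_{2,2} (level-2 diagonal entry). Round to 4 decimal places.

I_{0,0} (trapezoid, 1 panel, h=2.9000): 353.529140
I_{1,0} (trapezoid, 2 panels, h=1.4500): 207.240870
I_{2,0} (trapezoid, 4 panels, h=0.7250): 168.265152
I_{1,1} = 207.240870 + (207.240870 − 353.529140)/3 = 158.478113
I_{2,1} = 168.265152 + (168.265152 − 207.240870)/3 = 155.273246
I_{2,2} = 155.273246 + (155.273246 − 158.478113)/15 = 155.059588

155.0596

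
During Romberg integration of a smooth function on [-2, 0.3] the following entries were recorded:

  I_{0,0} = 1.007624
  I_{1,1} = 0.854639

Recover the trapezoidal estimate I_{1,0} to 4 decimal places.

0.8929

From I_{1,1} = (4·I_{1,0} − I_{0,0})/3, solve for I_{1,0}:
4·I_{1,0} = 3·0.854639 + 1.007624 = 3.571541
I_{1,0} = 0.892885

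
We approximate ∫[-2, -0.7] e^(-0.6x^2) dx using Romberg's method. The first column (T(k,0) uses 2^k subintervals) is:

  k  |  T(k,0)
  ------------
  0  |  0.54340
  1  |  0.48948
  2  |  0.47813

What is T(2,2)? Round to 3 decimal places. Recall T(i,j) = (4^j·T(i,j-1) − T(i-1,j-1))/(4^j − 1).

T(1,1) = (4·0.48948 − 0.54340) / 3 = 0.47151
T(2,1) = 0.47813 + (0.47813 − 0.48948)/3 = 0.47435
T(2,2) = (16·0.47435 − 0.47151) / 15 = 0.47454

0.475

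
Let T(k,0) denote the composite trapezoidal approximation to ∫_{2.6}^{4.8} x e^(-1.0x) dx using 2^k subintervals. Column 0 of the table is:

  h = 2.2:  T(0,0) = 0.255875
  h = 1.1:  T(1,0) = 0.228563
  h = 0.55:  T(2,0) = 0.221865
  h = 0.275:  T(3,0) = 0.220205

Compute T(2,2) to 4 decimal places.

T(1,1) = 0.228563 + (0.228563 − 0.255875)/3 = 0.219459
T(2,1) = (4·0.221865 − 0.228563) / 3 = 0.219632
T(2,2) = 0.219632 + (0.219632 − 0.219459)/15 = 0.219644

0.2196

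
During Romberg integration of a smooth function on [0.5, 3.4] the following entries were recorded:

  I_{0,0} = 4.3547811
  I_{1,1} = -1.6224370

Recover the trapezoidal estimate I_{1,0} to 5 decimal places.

From I_{1,1} = (4·I_{1,0} − I_{0,0})/3, solve for I_{1,0}:
4·I_{1,0} = 3·(-1.6224370) + 4.3547811 = -0.5125299
I_{1,0} = -0.1281325

-0.12813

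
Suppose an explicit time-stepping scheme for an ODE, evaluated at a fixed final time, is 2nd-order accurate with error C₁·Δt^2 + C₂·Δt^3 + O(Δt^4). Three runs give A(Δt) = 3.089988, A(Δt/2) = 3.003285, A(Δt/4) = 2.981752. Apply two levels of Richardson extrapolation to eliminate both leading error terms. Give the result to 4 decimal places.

First eliminate the Δt^2 term (factor 2^2 = 4):
  B₁ = (4·3.003285 − 3.089988)/3 = 2.974384
  B₂ = (4·2.981752 − 3.003285)/3 = 2.974574
Then eliminate the Δt^3 term (factor 2^3 = 8):
  (8·2.974574 − 2.974384)/7 = 2.974601

2.9746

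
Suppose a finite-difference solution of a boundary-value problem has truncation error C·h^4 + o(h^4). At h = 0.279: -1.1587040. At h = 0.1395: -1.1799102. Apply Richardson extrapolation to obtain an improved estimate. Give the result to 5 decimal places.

The leading error scales as h^4; refining by a factor of 2 reduces it by 2^4 = 16.
Extrapolated value = (16·A(h/2) − A(h)) / (16 − 1)
= (16·(-1.1799102) − (-1.1587040)) / 15
= -17.7198592 / 15 = -1.1813239

-1.18132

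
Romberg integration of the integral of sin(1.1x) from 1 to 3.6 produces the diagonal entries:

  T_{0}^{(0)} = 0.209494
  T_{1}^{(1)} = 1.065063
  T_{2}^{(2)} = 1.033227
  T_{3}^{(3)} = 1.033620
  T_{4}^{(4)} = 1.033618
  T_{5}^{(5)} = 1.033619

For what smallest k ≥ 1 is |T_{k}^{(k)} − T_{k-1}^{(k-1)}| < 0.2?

|T_{1}^{(1)} − T_{0}^{(0)}| = 0.855569 ≥ 0.2
|T_{2}^{(2)} − T_{1}^{(1)}| = 0.031836 < 0.2

k = 2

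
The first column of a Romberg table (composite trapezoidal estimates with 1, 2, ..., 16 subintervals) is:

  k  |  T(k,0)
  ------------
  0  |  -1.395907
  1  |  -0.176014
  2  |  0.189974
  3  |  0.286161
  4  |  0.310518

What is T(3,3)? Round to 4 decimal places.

0.3187

Richardson extrapolation on the trapezoidal column (denominator 4−1=3):
T(1,1) = -0.176014 + (-0.176014 − (-1.395907))/3 = 0.230617
T(2,1) = 0.189974 + (0.189974 − (-0.176014))/3 = 0.311970
T(3,1) = 0.286161 + (0.286161 − 0.189974)/3 = 0.318223
T(2,2) = 0.311970 + (0.311970 − 0.230617)/15 = 0.317394
T(3,2) = (16·0.318223 − 0.311970) / 15 = 0.318640
T(3,3) = 0.318640 + (0.318640 − 0.317394)/63 = 0.318660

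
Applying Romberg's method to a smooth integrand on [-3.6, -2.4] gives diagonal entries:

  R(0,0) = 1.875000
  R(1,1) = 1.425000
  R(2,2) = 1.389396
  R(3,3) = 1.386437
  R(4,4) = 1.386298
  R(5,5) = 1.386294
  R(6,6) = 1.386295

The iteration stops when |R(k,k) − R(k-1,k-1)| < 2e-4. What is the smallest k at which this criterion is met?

k = 4

|R(1,1) − R(0,0)| = 0.450000 ≥ 2e-4
|R(2,2) − R(1,1)| = 0.035604 ≥ 2e-4
|R(3,3) − R(2,2)| = 0.002959 ≥ 2e-4
|R(4,4) − R(3,3)| = 0.000139 < 2e-4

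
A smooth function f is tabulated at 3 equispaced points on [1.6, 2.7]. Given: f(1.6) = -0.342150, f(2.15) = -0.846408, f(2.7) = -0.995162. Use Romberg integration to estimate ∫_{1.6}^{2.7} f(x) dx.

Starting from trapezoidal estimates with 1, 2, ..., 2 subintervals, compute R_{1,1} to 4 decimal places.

-0.8659

R_{0,0} (trapezoid, 1 panel, h=1.1000): -0.735522
R_{1,0} (trapezoid, 2 panels, h=0.5500): -0.833285
R_{1,1} = -0.833285 + (-0.833285 − (-0.735522))/3 = -0.865873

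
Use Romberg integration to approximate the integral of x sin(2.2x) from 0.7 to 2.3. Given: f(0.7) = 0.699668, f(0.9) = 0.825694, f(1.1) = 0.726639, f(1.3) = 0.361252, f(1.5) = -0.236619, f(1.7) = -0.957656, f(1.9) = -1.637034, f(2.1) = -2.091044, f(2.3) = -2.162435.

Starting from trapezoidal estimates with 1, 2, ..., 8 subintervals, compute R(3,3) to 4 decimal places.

R(0,0) (trapezoid, 1 panel, h=1.6000): -1.170214
R(1,0) (trapezoid, 2 panels, h=0.8000): -0.774402
R(2,0) (trapezoid, 4 panels, h=0.4000): -0.751359
R(3,0) (trapezoid, 8 panels, h=0.2000): -0.748030
R(1,1) = -0.774402 + (-0.774402 − (-1.170214))/3 = -0.642465
R(2,1) = -0.751359 + (-0.751359 − (-0.774402))/3 = -0.743678
R(3,1) = -0.748030 + (-0.748030 − (-0.751359))/3 = -0.746920
R(2,2) = -0.743678 + (-0.743678 − (-0.642465))/15 = -0.750426
R(3,2) = -0.746920 + (-0.746920 − (-0.743678))/15 = -0.747136
R(3,3) = -0.747136 + (-0.747136 − (-0.750426))/63 = -0.747084

-0.7471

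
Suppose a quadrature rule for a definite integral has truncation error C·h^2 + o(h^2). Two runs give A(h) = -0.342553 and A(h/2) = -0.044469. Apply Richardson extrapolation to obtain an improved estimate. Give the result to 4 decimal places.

0.0549

The leading error scales as h^2; refining by a factor of 2 reduces it by 2^2 = 4.
Extrapolated value = (4·A(h/2) − A(h)) / (4 − 1)
= (4·(-0.044469) − (-0.342553)) / 3
= 0.164677 / 3 = 0.054892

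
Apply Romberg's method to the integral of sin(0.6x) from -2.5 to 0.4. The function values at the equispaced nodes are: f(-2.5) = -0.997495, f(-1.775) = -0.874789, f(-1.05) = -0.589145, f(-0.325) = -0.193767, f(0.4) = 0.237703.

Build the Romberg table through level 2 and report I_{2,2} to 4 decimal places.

-1.5010

I_{0,0} (trapezoid, 1 panel, h=2.9000): -1.101698
I_{1,0} (trapezoid, 2 panels, h=1.4500): -1.405109
I_{2,0} (trapezoid, 4 panels, h=0.7250): -1.477258
I_{1,1} = -1.405109 + (-1.405109 − (-1.101698))/3 = -1.506246
I_{2,1} = -1.477258 + (-1.477258 − (-1.405109))/3 = -1.501308
I_{2,2} = -1.501308 + (-1.501308 − (-1.506246))/15 = -1.500979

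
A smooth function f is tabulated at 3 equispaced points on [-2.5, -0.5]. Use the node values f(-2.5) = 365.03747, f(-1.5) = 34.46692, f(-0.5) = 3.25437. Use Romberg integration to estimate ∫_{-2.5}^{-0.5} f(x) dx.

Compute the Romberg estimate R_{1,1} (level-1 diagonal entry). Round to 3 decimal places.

R_{0,0} (trapezoid, 1 panel, h=2.0000): 368.29184
R_{1,0} (trapezoid, 2 panels, h=1.0000): 218.61284
R_{1,1} = 218.61284 + (218.61284 − 368.29184)/3 = 168.71984

168.720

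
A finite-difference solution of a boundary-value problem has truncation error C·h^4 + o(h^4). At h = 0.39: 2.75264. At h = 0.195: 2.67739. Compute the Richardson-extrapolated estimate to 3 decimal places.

The leading error scales as h^4; refining by a factor of 2 reduces it by 2^4 = 16.
Extrapolated value = (16·A(h/2) − A(h)) / (16 − 1)
= (16·2.67739 − 2.75264) / 15
= 40.08560 / 15 = 2.67237

2.672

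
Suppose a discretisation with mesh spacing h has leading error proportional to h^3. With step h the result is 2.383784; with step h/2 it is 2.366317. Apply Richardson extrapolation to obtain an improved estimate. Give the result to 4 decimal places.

2.3638

The leading error scales as h^3; refining by a factor of 2 reduces it by 2^3 = 8.
Extrapolated value = (8·A(h/2) − A(h)) / (8 − 1)
= (8·2.366317 − 2.383784) / 7
= 16.546752 / 7 = 2.363822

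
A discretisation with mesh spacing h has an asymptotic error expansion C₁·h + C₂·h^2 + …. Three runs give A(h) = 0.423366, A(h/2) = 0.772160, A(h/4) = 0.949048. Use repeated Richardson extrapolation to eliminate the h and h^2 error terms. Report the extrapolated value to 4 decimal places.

1.1276

First eliminate the h term (factor 2^1 = 2):
  B₁ = (2·0.772160 − 0.423366)/1 = 1.120954
  B₂ = (2·0.949048 − 0.772160)/1 = 1.125936
Then eliminate the h^2 term (factor 2^2 = 4):
  (4·1.125936 − 1.120954)/3 = 1.127597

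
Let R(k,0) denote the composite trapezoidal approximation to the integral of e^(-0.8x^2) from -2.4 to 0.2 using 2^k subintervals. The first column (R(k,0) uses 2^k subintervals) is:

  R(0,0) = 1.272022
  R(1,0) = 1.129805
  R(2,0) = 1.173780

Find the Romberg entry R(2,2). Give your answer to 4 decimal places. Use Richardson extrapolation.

1.1955

Richardson extrapolation on the trapezoidal column (denominator 4−1=3):
R(1,1) = 1.129805 + (1.129805 − 1.272022)/3 = 1.082399
R(2,1) = (4·1.173780 − 1.129805) / 3 = 1.188438
R(2,2) = (16·1.188438 − 1.082399) / 15 = 1.195507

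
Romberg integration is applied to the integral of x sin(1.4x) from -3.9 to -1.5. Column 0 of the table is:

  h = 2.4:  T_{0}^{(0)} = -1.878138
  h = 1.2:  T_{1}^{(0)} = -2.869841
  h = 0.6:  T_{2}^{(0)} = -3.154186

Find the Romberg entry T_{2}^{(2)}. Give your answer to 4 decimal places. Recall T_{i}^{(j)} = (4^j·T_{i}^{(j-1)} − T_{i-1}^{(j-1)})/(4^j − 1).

-3.2522

Richardson extrapolation on the trapezoidal column (denominator 4−1=3):
T_{1}^{(1)} = -2.869841 + (-2.869841 − (-1.878138))/3 = -3.200409
T_{2}^{(1)} = (4·(-3.154186) − (-2.869841)) / 3 = -3.248968
T_{2}^{(2)} = -3.248968 + (-3.248968 − (-3.200409))/15 = -3.252205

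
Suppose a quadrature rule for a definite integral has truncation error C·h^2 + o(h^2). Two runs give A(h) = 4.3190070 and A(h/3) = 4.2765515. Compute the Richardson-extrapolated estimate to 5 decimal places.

4.27124

Extrapolated value = (9·A(h/3) − A(h)) / (9 − 1)
= (9·4.2765515 − 4.3190070) / 8
= 34.1699565 / 8 = 4.2712446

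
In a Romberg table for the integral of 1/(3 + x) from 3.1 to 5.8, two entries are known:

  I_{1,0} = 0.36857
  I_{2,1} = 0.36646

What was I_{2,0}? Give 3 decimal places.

From I_{2,1} = (4·I_{2,0} − I_{1,0})/3, solve for I_{2,0}:
4·I_{2,0} = 3·0.36646 + 0.36857 = 1.46795
I_{2,0} = 0.36699

0.367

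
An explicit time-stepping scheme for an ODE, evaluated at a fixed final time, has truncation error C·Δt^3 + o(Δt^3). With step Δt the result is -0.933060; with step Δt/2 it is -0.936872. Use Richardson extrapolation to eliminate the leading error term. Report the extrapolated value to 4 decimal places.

The leading error scales as Δt^3; refining by a factor of 2 reduces it by 2^3 = 8.
Extrapolated value = (8·A(Δt/2) − A(Δt)) / (8 − 1)
= (8·(-0.936872) − (-0.933060)) / 7
= -6.561916 / 7 = -0.937417

-0.9374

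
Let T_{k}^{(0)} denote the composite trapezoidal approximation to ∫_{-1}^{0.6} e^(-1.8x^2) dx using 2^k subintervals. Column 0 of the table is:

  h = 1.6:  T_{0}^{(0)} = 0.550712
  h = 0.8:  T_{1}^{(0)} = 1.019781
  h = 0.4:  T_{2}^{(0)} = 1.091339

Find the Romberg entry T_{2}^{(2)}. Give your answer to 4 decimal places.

1.1111

T_{1}^{(1)} = (4·1.019781 − 0.550712) / 3 = 1.176137
T_{2}^{(1)} = 1.091339 + (1.091339 − 1.019781)/3 = 1.115192
T_{2}^{(2)} = 1.115192 + (1.115192 − 1.176137)/15 = 1.111129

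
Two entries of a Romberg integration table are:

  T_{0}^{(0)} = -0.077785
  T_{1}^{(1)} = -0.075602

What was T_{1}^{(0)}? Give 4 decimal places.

From T_{1}^{(1)} = (4·T_{1}^{(0)} − T_{0}^{(0)})/3, solve for T_{1}^{(0)}:
4·T_{1}^{(0)} = 3·(-0.075602) + (-0.077785) = -0.304591
T_{1}^{(0)} = -0.076148

-0.0761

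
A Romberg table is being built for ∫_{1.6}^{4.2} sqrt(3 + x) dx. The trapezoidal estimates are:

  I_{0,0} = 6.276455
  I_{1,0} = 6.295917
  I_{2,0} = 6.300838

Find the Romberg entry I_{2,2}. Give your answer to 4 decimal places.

I_{1,1} = 6.295917 + (6.295917 − 6.276455)/3 = 6.302404
I_{2,1} = (4·6.300838 − 6.295917) / 3 = 6.302478
I_{2,2} = 6.302478 + (6.302478 − 6.302404)/15 = 6.302483

6.3025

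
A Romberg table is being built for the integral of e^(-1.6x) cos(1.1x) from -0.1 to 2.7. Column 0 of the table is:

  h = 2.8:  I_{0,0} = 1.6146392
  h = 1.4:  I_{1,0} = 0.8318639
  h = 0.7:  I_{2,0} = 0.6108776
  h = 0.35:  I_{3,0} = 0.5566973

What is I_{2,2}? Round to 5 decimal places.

Richardson extrapolation on the trapezoidal column (denominator 4−1=3):
I_{1,1} = 0.8318639 + (0.8318639 − 1.6146392)/3 = 0.5709388
I_{2,1} = 0.6108776 + (0.6108776 − 0.8318639)/3 = 0.5372155
I_{2,2} = 0.5372155 + (0.5372155 − 0.5709388)/15 = 0.5349673

0.53497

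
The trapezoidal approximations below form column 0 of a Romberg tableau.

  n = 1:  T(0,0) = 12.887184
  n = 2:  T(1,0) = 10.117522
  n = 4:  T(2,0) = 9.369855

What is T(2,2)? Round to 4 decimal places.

9.1157

T(1,1) = 10.117522 + (10.117522 − 12.887184)/3 = 9.194301
T(2,1) = (4·9.369855 − 10.117522) / 3 = 9.120633
T(2,2) = 9.120633 + (9.120633 − 9.194301)/15 = 9.115722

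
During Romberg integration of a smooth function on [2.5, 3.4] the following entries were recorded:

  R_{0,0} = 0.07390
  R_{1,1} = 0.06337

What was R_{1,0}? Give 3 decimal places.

0.066

From R_{1,1} = (4·R_{1,0} − R_{0,0})/3, solve for R_{1,0}:
4·R_{1,0} = 3·0.06337 + 0.07390 = 0.26401
R_{1,0} = 0.06600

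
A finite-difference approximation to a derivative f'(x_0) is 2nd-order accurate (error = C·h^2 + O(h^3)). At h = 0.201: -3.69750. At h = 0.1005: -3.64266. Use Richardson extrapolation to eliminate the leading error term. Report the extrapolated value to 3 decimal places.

The leading error scales as h^2; refining by a factor of 2 reduces it by 2^2 = 4.
Extrapolated value = (4·A(h/2) − A(h)) / (4 − 1)
= (4·(-3.64266) − (-3.69750)) / 3
= -10.87314 / 3 = -3.62438

-3.624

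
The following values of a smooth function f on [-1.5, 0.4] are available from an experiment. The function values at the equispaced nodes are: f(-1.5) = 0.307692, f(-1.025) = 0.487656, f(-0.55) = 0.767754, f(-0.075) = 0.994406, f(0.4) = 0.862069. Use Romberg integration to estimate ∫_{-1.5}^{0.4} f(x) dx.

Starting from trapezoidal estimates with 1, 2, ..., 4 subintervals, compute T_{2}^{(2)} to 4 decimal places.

1.3686

T_{0}^{(0)} (trapezoid, 1 panel, h=1.9000): 1.111273
T_{1}^{(0)} (trapezoid, 2 panels, h=0.9500): 1.285003
T_{2}^{(0)} (trapezoid, 4 panels, h=0.4750): 1.346481
T_{1}^{(1)} = 1.285003 + (1.285003 − 1.111273)/3 = 1.342913
T_{2}^{(1)} = 1.346481 + (1.346481 − 1.285003)/3 = 1.366974
T_{2}^{(2)} = 1.366974 + (1.366974 − 1.342913)/15 = 1.368578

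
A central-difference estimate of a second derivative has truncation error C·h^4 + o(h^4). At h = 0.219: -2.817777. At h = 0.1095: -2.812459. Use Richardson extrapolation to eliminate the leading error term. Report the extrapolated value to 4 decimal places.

The leading error scales as h^4; refining by a factor of 2 reduces it by 2^4 = 16.
Extrapolated value = (16·A(h/2) − A(h)) / (16 − 1)
= (16·(-2.812459) − (-2.817777)) / 15
= -42.181567 / 15 = -2.812104

-2.8121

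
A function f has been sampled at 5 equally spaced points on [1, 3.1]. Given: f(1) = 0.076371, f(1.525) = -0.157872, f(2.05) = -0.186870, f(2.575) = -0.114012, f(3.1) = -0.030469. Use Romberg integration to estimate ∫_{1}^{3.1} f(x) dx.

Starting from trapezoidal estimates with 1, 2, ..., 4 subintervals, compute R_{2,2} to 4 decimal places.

R_{0,0} (trapezoid, 1 panel, h=2.1000): 0.048197
R_{1,0} (trapezoid, 2 panels, h=1.0500): -0.172115
R_{2,0} (trapezoid, 4 panels, h=0.5250): -0.228797
R_{1,1} = -0.172115 + (-0.172115 − 0.048197)/3 = -0.245552
R_{2,1} = -0.228797 + (-0.228797 − (-0.172115))/3 = -0.247691
R_{2,2} = -0.247691 + (-0.247691 − (-0.245552))/15 = -0.247834

-0.2478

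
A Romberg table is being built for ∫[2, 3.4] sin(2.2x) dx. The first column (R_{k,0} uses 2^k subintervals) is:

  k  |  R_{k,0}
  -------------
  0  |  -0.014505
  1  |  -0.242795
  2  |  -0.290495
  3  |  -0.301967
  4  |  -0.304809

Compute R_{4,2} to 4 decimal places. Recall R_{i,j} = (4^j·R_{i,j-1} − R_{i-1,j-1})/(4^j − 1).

-0.3058

Richardson extrapolation on the trapezoidal column (denominator 4−1=3):
R_{3,1} = (4·(-0.301967) − (-0.290495)) / 3 = -0.305791
R_{4,1} = (4·(-0.304809) − (-0.301967)) / 3 = -0.305756
R_{4,2} = (16·(-0.305756) − (-0.305791)) / 15 = -0.305754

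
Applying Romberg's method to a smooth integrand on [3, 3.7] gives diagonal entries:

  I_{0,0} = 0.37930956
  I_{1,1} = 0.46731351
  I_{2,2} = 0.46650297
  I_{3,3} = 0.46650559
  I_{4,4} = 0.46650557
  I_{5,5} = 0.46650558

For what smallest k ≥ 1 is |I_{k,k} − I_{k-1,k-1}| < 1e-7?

|I_{1,1} − I_{0,0}| = 0.08800395 ≥ 1e-7
|I_{2,2} − I_{1,1}| = 0.00081054 ≥ 1e-7
|I_{3,3} − I_{2,2}| = 0.00000262 ≥ 1e-7
|I_{4,4} − I_{3,3}| = 0.00000002 < 1e-7

k = 4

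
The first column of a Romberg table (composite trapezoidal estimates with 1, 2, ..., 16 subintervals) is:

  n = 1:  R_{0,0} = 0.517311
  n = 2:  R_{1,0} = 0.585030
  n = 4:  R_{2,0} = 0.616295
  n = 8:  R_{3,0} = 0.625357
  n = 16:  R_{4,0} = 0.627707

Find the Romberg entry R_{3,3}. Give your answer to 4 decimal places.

0.6285

Richardson extrapolation on the trapezoidal column (denominator 4−1=3):
R_{1,1} = 0.585030 + (0.585030 − 0.517311)/3 = 0.607603
R_{2,1} = (4·0.616295 − 0.585030) / 3 = 0.626717
R_{3,1} = (4·0.625357 − 0.616295) / 3 = 0.628378
R_{2,2} = 0.626717 + (0.626717 − 0.607603)/15 = 0.627991
R_{3,2} = 0.628378 + (0.628378 − 0.626717)/15 = 0.628489
R_{3,3} = 0.628489 + (0.628489 − 0.627991)/63 = 0.628497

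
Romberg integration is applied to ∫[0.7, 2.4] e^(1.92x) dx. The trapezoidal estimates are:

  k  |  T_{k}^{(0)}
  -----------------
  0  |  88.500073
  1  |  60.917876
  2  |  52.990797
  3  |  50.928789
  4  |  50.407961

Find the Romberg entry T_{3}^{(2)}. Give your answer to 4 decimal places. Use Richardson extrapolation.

T_{2}^{(1)} = (4·52.990797 − 60.917876) / 3 = 50.348437
T_{3}^{(1)} = 50.928789 + (50.928789 − 52.990797)/3 = 50.241453
T_{3}^{(2)} = (16·50.241453 − 50.348437) / 15 = 50.234321

50.2343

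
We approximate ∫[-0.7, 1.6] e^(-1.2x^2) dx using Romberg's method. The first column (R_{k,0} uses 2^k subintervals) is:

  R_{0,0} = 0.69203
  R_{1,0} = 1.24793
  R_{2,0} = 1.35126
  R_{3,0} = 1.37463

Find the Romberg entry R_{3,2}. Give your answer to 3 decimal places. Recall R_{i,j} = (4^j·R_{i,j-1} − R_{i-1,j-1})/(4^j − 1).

R_{2,1} = (4·1.35126 − 1.24793) / 3 = 1.38570
R_{3,1} = (4·1.37463 − 1.35126) / 3 = 1.38242
R_{3,2} = (16·1.38242 − 1.38570) / 15 = 1.38220
(Column j=1 coincides with Simpson's rule on the same nodes.)

1.382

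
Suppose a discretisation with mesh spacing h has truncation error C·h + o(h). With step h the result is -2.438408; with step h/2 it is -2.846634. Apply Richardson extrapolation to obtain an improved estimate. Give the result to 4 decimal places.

-3.2549

Extrapolated value = (2·A(h/2) − A(h)) / (2 − 1)
= (2·(-2.846634) − (-2.438408)) / 1
= -3.254860 / 1 = -3.254860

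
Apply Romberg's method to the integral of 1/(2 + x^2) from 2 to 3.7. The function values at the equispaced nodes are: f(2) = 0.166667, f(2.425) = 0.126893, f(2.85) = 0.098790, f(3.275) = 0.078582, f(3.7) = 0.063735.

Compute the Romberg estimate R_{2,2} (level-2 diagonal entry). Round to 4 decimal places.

R_{0,0} (trapezoid, 1 panel, h=1.7000): 0.195842
R_{1,0} (trapezoid, 2 panels, h=0.8500): 0.181892
R_{2,0} (trapezoid, 4 panels, h=0.4250): 0.178273
R_{1,1} = 0.181892 + (0.181892 − 0.195842)/3 = 0.177242
R_{2,1} = 0.178273 + (0.178273 − 0.181892)/3 = 0.177067
R_{2,2} = 0.177067 + (0.177067 − 0.177242)/15 = 0.177055

0.1771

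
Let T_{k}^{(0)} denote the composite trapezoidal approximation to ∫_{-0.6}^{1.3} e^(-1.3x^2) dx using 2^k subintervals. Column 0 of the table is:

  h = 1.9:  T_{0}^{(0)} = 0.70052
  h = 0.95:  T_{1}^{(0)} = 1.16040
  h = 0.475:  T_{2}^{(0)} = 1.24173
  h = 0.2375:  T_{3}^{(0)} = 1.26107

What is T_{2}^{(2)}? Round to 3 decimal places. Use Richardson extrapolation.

1.266

T_{1}^{(1)} = (4·1.16040 − 0.70052) / 3 = 1.31369
T_{2}^{(1)} = (4·1.24173 − 1.16040) / 3 = 1.26884
T_{2}^{(2)} = 1.26884 + (1.26884 − 1.31369)/15 = 1.26585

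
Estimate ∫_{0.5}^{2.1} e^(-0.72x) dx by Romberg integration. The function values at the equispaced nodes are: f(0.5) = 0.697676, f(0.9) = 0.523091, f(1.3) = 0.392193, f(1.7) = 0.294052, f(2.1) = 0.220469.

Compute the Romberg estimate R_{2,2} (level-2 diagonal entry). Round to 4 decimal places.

0.6628

R_{0,0} (trapezoid, 1 panel, h=1.6000): 0.734516
R_{1,0} (trapezoid, 2 panels, h=0.8000): 0.681012
R_{2,0} (trapezoid, 4 panels, h=0.4000): 0.667363
R_{1,1} = 0.681012 + (0.681012 − 0.734516)/3 = 0.663177
R_{2,1} = 0.667363 + (0.667363 − 0.681012)/3 = 0.662813
R_{2,2} = 0.662813 + (0.662813 − 0.663177)/15 = 0.662789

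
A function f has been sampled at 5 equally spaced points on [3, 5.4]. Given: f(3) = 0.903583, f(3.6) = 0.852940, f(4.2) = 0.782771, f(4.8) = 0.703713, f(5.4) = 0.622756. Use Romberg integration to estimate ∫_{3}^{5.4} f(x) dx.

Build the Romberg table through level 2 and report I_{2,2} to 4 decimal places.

1.8637

I_{0,0} (trapezoid, 1 panel, h=2.4000): 1.831607
I_{1,0} (trapezoid, 2 panels, h=1.2000): 1.855129
I_{2,0} (trapezoid, 4 panels, h=0.6000): 1.861556
I_{1,1} = 1.855129 + (1.855129 − 1.831607)/3 = 1.862970
I_{2,1} = 1.861556 + (1.861556 − 1.855129)/3 = 1.863698
I_{2,2} = 1.863698 + (1.863698 − 1.862970)/15 = 1.863747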